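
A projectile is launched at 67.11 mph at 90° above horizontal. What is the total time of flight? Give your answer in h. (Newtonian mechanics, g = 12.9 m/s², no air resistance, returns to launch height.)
T = 2v₀sin(θ)/g (with unit conversion) = 0.001292 h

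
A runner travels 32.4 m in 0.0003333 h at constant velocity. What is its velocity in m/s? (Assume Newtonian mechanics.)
v = d/t (with unit conversion) = 27.0 m/s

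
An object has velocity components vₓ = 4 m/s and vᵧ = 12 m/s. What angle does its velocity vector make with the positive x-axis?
θ = arctan(vᵧ/vₓ) = arctan(12/4) = 71.57°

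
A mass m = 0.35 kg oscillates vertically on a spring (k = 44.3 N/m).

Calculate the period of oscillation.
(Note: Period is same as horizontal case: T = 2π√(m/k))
T = 2π√(m/k) = 2π√(0.35/44.3) = 0.5585 s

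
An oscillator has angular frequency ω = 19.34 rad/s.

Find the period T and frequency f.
T = 2π/ω = 2π/19.34 = 0.3249 s; f = ω/2π = 3.078 Hz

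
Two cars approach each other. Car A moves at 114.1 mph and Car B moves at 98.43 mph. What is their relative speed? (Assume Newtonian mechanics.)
v_rel = v_A + v_B = 114.1 + 98.43 = 212.5 mph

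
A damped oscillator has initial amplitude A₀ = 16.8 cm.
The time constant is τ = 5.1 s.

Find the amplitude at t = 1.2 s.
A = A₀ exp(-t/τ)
A = A₀ exp(−t/τ) = 16.8×exp(−1.2/5.1) = 13.28 cm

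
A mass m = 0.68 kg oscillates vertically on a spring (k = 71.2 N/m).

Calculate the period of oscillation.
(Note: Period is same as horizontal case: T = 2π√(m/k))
T = 2π√(m/k) = 2π√(0.68/71.2) = 0.614 s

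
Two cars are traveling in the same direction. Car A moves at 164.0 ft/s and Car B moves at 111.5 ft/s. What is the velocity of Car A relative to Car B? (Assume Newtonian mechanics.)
v_rel = v_A - v_B = 164.0 - 111.5 = 52.5 ft/s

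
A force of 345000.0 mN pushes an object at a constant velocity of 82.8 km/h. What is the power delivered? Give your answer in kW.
P = Fv = 345 N × 23 m/s = 7935 W = 7.935 kW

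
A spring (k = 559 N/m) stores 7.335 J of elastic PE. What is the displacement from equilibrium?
PE = ½kx² → x = √(2PE/k) = √(2×7.335/559) = 0.162 m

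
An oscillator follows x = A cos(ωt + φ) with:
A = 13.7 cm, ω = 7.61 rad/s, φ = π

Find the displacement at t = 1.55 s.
x = A cos(ωt + φ) = 13.7×cos(7.61×1.55 + π) = -9.827 cm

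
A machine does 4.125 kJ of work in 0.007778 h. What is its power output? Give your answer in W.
P = W/t = 4125 J / 28 s = 147.3 W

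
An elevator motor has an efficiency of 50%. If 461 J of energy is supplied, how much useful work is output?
W_out = η × W_in = 0.5 × 461 = 230.5 J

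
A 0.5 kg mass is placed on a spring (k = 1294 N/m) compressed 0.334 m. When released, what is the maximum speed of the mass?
½kx² = ½mv² → v = x√(k/m) = 0.334×√(1294/0.5) = 16.99 m/s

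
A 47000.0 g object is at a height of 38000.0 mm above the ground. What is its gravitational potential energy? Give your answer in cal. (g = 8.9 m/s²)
PE = mgh = 47 kg × 8.9 m/s² × 38 m = 1.59e+04 J = 3799.0 cal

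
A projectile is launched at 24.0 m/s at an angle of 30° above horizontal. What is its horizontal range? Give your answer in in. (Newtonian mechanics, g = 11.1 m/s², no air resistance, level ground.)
R = v₀² sin(2θ) / g (with unit conversion) = 1769.0 in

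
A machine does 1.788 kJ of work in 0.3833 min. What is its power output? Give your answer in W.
P = W/t = 1788 J / 23 s = 77.75 W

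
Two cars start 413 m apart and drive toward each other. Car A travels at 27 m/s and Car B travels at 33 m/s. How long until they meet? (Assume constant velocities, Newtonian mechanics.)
Combined speed: v_combined = 27 + 33 = 60 m/s
Time to meet: t = d/60 = 413/60 = 6.88 s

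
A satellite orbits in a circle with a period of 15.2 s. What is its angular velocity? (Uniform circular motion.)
ω = 2π/T = 2π/15.2 = 0.4134 rad/s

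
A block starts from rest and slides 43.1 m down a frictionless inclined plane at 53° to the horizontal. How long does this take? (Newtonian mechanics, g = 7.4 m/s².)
a = g sin(θ) = 7.4 × sin(53°) = 5.91 m/s²
t = √(2d/a) = √(2 × 43.1 / 5.91) = 3.82 s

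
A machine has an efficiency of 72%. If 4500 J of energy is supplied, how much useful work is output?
W_out = η × W_in = 0.72 × 4500 = 3240.0 J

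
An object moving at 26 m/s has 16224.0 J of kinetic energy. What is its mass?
KE = ½mv² → m = 2KE/v² = 2×16224.0/26² = 48.0 kg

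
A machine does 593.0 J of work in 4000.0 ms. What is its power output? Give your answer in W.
P = W/t = 593 J / 4 s = 148.2 W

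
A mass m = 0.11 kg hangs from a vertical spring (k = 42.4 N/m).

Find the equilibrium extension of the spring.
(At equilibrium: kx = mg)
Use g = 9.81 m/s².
x_eq = mg/k = 0.11×9.81/42.4 = 0.02545 m = 2.545 cm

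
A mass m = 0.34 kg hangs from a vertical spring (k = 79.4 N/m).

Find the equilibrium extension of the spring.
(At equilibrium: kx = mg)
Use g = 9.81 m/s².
x_eq = mg/k = 0.34×9.81/79.4 = 0.04201 m = 4.201 cm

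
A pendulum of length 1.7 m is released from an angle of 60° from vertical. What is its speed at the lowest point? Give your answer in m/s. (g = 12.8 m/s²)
h = L(1 − cosθ) = 1.7×(1 − cos60°) = 0.85 m
v = √(2gh) = √(2×12.8×0.85) = 4.665 m/s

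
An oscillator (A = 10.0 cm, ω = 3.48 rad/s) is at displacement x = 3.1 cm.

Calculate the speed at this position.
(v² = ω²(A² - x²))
v = ω√(A² − x²) = 3.48×√(0.1² − 0.031²) = 0.3309 m/s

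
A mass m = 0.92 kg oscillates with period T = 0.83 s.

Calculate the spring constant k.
T = 2π√(m/k) → k = m(2π/T)² = 0.92×(2π/0.83)² = 52.72 N/m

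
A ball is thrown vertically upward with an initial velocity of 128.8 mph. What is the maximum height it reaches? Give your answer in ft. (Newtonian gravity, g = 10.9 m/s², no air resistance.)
h_max = v₀²/(2g) (with unit conversion) = 498.9 ft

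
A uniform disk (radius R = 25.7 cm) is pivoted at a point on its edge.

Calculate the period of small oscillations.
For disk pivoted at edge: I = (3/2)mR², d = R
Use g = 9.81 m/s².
I/m = (3/2)R² = 0.09907 m²; d = R = 0.257 m
T = 2π√((3/2)R²/(gR)) = 2π√(3R/(2g)) = 1.246 s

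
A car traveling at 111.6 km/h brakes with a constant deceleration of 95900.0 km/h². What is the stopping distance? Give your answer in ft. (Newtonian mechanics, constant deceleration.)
d = v₀² / (2a) (with unit conversion) = 213.0 ft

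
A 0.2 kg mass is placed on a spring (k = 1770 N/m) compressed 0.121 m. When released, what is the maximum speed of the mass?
½kx² = ½mv² → v = x√(k/m) = 0.121×√(1770/0.2) = 11.38 m/s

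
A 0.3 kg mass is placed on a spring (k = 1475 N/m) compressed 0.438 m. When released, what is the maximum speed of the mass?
½kx² = ½mv² → v = x√(k/m) = 0.438×√(1475/0.3) = 30.71 m/s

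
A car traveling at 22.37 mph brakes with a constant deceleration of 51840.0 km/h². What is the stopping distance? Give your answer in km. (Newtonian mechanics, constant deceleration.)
d = v₀² / (2a) (with unit conversion) = 0.0125 km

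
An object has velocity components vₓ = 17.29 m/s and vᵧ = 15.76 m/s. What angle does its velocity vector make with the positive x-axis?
θ = arctan(vᵧ/vₓ) = arctan(15.76/17.29) = 42.35°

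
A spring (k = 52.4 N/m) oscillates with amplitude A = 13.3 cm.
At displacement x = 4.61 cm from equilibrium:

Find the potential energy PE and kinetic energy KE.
E_total = ½kA² = ½×52.4×(0.133)² = 0.4635 J
PE = ½kx² = ½×52.4×(0.0461)² = 0.05568 J
KE = E_total − PE = 0.4078 J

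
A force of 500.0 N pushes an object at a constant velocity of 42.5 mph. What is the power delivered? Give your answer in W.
P = Fv = 500 N × 19 m/s = 9500 W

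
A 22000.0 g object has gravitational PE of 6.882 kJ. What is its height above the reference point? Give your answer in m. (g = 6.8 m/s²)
PE = mgh → h = PE/(mg) = 6882 J / (22 kg × 6.8 m/s²) = 46 m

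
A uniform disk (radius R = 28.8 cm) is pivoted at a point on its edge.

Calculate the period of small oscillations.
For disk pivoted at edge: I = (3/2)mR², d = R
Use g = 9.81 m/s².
I/m = (3/2)R² = 0.1244 m²; d = R = 0.288 m
T = 2π√((3/2)R²/(gR)) = 2π√(3R/(2g)) = 1.319 s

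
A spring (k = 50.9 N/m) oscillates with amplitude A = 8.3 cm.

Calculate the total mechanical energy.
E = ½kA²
E = ½kA² = ½×50.9×(0.083)² = 0.1753 J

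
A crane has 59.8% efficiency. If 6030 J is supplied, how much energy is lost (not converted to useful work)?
W_out = η × W_in = 0.598×6030 = 3605.9 J
W_lost = W_in − W_out = 6030 − 3605.9 = 2424.1 J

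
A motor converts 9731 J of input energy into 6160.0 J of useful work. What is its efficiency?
η = W_out/W_in = 6160.0/9731 = 0.633 = 63.3%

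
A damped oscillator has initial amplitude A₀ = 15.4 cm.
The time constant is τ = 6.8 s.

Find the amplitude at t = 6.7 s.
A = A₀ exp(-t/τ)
A = A₀ exp(−t/τ) = 15.4×exp(−6.7/6.8) = 5.749 cm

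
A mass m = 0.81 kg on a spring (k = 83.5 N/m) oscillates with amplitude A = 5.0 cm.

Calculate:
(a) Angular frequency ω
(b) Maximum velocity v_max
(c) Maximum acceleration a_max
ω = √(k/m) = √(83.5/0.81) = 10.15 rad/s
v_max = ωA = 10.15×0.05 = 0.5077 m/s
a_max = ω²A = 10.15²×0.05 = 5.154 m/s²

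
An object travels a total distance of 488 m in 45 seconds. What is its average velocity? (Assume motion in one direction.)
v_avg = Δd / Δt = 488 / 45 = 10.84 m/s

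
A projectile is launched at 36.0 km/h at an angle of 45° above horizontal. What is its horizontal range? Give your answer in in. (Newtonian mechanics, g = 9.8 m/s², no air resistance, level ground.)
R = v₀² sin(2θ) / g (with unit conversion) = 401.7 in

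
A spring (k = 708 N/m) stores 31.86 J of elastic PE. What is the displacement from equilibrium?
PE = ½kx² → x = √(2PE/k) = √(2×31.86/708) = 0.3 m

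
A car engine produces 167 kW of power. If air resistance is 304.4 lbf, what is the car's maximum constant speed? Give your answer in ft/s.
P = Fv → v = P/F = 167000 W / 1354 N = 123.3 m/s = 404.6 ft/s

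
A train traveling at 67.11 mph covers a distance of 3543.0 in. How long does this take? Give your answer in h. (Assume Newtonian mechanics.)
t = d/v (with unit conversion) = 0.0008332 h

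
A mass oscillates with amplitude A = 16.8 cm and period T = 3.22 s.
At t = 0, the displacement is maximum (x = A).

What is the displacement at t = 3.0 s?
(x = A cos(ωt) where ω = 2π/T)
ω = 2π/T = 2π/3.22 = 1.951 rad/s
x = A cos(ωt) = 16.8×cos(1.951×3.0) = 15.28 cm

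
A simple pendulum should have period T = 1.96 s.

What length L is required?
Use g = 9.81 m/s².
T = 2π√(L/g) → L = g(T/2π)² = 9.81×(1.96/2π)² = 0.9546 m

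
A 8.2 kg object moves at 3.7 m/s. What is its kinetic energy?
KE = ½mv² = ½×8.2×3.7² = 56.129 J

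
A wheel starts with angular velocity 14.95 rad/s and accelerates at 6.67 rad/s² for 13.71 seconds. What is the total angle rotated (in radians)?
θ = ω₀t + ½αt² = 14.95×13.71 + ½×6.67×13.71² = 831.82 rad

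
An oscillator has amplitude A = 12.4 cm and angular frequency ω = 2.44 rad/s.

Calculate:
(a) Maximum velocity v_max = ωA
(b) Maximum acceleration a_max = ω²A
v_max = ωA = 2.44×0.124 = 0.3026 m/s
a_max = ω²A = 2.44²×0.124 = 0.7382 m/s²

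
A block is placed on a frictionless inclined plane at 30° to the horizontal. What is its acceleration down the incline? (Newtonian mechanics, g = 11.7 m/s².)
a = g sin(θ) = 11.7 × sin(30°) = 11.7 × 0.5 = 5.85 m/s²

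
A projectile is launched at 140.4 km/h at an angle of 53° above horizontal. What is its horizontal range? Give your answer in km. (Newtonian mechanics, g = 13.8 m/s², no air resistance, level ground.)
R = v₀² sin(2θ) / g (with unit conversion) = 0.1059 km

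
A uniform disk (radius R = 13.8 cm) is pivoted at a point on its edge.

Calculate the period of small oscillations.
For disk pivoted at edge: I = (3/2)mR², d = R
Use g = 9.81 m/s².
I/m = (3/2)R² = 0.02857 m²; d = R = 0.138 m
T = 2π√((3/2)R²/(gR)) = 2π√(3R/(2g)) = 0.9127 s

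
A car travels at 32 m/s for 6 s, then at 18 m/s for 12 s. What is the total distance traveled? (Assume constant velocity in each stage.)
d₁ = v₁t₁ = 32 × 6 = 192 m
d₂ = v₂t₂ = 18 × 12 = 216 m
d_total = 192 + 216 = 408 m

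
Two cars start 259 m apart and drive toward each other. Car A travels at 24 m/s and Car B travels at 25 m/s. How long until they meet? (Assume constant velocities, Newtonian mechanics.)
Combined speed: v_combined = 24 + 25 = 49 m/s
Time to meet: t = d/49 = 259/49 = 5.29 s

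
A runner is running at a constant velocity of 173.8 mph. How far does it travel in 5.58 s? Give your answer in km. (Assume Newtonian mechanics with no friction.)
d = vt (with unit conversion) = 0.4335 km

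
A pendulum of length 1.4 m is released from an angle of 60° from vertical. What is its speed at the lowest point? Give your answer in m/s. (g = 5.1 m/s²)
h = L(1 − cosθ) = 1.4×(1 − cos60°) = 0.7 m
v = √(2gh) = √(2×5.1×0.7) = 2.672 m/s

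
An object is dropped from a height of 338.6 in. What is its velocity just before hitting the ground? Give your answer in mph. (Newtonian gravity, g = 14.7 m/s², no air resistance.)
v = √(2gh) (with unit conversion) = 35.57 mph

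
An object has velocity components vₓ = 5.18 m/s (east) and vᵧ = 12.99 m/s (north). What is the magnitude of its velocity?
|v| = √(vₓ² + vᵧ²) = √(5.18² + 12.99²) = √(195.573) = 13.98 m/s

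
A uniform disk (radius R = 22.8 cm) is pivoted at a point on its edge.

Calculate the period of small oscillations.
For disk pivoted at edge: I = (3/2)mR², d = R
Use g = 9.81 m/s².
I/m = (3/2)R² = 0.07798 m²; d = R = 0.228 m
T = 2π√((3/2)R²/(gR)) = 2π√(3R/(2g)) = 1.173 s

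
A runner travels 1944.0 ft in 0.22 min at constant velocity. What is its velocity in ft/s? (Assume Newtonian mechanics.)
v = d/t (with unit conversion) = 147.3 ft/s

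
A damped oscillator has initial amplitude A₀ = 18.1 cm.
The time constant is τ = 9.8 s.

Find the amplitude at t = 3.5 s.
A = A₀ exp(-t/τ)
A = A₀ exp(−t/τ) = 18.1×exp(−3.5/9.8) = 12.66 cm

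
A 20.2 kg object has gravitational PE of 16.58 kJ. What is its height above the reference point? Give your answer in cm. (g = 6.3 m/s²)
PE = mgh → h = PE/(mg) = 1.658e+04 J / (20.2 kg × 6.3 m/s²) = 130.3 m = 13030.0 cm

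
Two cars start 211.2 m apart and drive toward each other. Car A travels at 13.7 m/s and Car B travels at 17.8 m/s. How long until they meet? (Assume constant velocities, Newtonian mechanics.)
Combined speed: v_combined = 13.7 + 17.8 = 31.5 m/s
Time to meet: t = d/31.5 = 211.2/31.5 = 6.7 s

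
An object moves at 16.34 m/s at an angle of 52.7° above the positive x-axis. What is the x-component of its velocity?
vₓ = v cos(θ) = 16.34 × cos(52.7°) = 9.9 m/s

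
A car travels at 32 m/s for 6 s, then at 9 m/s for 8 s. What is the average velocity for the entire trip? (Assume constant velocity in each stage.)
d₁ = v₁t₁ = 32 × 6 = 192 m
d₂ = v₂t₂ = 9 × 8 = 72 m
d_total = 264 m, t_total = 14 s
v_avg = d_total/t_total = 264/14 = 18.86 m/s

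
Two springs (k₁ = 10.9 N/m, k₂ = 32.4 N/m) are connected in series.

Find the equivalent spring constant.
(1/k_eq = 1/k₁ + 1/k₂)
1/k_eq = 1/10.9 + 1/32.4 = 0.12261; k_eq = 8.156 N/m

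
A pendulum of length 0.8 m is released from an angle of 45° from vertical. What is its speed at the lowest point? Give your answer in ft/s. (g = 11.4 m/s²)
h = L(1 − cosθ) = 0.8×(1 − cos45°) = 0.2343 m
v = √(2gh) = √(2×11.4×0.2343) = 2.311 m/s = 7.583 ft/s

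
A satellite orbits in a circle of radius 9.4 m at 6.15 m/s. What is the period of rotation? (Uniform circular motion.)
T = 2πr/v = 2π×9.4/6.15 = 9.6 s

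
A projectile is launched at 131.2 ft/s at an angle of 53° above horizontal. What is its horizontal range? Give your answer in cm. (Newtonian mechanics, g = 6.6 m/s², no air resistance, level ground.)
R = v₀² sin(2θ) / g (with unit conversion) = 23290.0 cm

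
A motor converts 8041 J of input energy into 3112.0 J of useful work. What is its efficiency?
η = W_out/W_in = 3112.0/8041 = 0.387 = 38.7%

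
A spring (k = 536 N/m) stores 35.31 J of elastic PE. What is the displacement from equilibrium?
PE = ½kx² → x = √(2PE/k) = √(2×35.31/536) = 0.363 m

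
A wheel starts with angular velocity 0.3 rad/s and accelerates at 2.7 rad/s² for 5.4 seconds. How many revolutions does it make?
θ = ω₀t + ½αt² = 0.3×5.4 + ½×2.7×5.4² = 40.99 rad
Revolutions = θ/(2π) = 40.99/(2π) = 6.52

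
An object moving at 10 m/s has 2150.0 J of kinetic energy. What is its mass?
KE = ½mv² → m = 2KE/v² = 2×2150.0/10² = 43.0 kg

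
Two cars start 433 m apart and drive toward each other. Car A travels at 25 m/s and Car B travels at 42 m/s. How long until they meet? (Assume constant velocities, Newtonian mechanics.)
Combined speed: v_combined = 25 + 42 = 67 m/s
Time to meet: t = d/67 = 433/67 = 6.46 s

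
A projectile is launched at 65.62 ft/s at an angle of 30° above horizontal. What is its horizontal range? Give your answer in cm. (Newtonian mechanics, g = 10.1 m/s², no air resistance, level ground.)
R = v₀² sin(2θ) / g (with unit conversion) = 3430.0 cm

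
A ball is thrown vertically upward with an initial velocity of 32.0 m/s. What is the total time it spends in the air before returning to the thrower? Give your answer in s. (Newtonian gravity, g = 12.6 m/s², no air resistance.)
t_total = 2v₀/g = 5.079 s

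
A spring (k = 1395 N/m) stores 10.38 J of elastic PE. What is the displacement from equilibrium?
PE = ½kx² → x = √(2PE/k) = √(2×10.38/1395) = 0.122 m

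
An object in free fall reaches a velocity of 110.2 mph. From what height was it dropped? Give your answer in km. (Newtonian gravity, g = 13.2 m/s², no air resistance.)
h = v²/(2g) (with unit conversion) = 0.09193 km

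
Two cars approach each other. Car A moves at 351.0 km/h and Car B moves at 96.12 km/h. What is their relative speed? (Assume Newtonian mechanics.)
v_rel = v_A + v_B = 351.0 + 96.12 = 447.1 km/h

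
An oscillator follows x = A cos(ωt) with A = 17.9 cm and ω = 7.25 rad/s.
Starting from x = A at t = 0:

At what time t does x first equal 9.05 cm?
cos(ωt) = x/A = 9.05/17.9 = 0.5056
ωt = arccos(0.5056) = 1.041 rad
t = 1.041/7.25 = 0.1435 s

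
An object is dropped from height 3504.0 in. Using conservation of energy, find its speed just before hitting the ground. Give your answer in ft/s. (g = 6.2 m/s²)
mgh = ½mv² → v = √(2gh) = √(2×6.2×89) = 33.22 m/s = 109.0 ft/s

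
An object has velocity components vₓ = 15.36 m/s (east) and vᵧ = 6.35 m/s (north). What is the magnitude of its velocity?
|v| = √(vₓ² + vᵧ²) = √(15.36² + 6.35²) = √(276.252) = 16.62 m/s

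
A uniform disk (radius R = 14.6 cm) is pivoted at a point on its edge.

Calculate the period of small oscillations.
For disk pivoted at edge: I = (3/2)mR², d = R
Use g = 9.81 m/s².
I/m = (3/2)R² = 0.03197 m²; d = R = 0.146 m
T = 2π√((3/2)R²/(gR)) = 2π√(3R/(2g)) = 0.9388 s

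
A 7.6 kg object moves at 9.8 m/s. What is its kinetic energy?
KE = ½mv² = ½×7.6×9.8² = 364.952 J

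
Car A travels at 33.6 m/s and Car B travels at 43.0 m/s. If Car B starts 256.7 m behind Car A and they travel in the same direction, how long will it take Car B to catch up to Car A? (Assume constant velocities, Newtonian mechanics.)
Relative speed: v_rel = 43.0 - 33.6 = 9.4 m/s
Time to catch: t = d₀/v_rel = 256.7/9.4 = 27.31 s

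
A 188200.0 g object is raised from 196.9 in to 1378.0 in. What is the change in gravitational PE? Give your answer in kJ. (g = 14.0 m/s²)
ΔPE = mg(h₂ − h₁) = 188.2 kg × 14.0 m/s² × (35 − 5.001) m = 7.904e+04 J = 79.04 kJ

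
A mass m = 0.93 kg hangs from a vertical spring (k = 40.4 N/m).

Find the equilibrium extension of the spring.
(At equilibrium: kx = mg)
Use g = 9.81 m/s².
x_eq = mg/k = 0.93×9.81/40.4 = 0.2258 m = 22.58 cm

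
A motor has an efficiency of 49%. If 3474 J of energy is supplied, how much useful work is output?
W_out = η × W_in = 0.49 × 3474 = 1702.3 J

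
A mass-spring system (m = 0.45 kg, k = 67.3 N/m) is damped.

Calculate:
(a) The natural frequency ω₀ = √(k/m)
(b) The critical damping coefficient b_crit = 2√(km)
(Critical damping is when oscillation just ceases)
ω₀ = √(k/m) = √(67.3/0.45) = 12.23 rad/s
b_crit = 2√(km) = 2√(67.3×0.45) = 11.01 kg/s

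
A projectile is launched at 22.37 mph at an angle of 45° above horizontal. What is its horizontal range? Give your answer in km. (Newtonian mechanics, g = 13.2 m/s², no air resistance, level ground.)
R = v₀² sin(2θ) / g (with unit conversion) = 0.007576 km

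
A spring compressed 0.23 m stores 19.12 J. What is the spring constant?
PE = ½kx² → k = 2PE/x² = 2×19.12/0.23² = 722.9 N/m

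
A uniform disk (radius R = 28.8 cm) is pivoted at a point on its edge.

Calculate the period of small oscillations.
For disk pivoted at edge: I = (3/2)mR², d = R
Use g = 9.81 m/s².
I/m = (3/2)R² = 0.1244 m²; d = R = 0.288 m
T = 2π√((3/2)R²/(gR)) = 2π√(3R/(2g)) = 1.319 s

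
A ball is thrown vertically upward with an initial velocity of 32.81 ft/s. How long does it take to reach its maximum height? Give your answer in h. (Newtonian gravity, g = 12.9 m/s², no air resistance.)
t_up = v₀/g (with unit conversion) = 0.0002153 h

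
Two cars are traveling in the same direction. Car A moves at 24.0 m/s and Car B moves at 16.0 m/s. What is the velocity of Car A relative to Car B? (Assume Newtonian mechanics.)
v_rel = v_A - v_B = 24.0 - 16.0 = 8.0 m/s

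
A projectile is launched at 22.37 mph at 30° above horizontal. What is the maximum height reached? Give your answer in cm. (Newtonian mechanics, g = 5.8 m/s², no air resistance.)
H = v₀²sin²(θ)/(2g) (with unit conversion) = 215.5 cm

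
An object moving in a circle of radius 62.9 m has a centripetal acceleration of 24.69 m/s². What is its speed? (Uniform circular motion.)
v = √(a_c × r) = √(24.69 × 62.9) = 39.41 m/s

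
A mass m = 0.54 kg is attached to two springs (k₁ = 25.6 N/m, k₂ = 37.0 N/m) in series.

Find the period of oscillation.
k_eq = k₁k₂/(k₁+k₂) = 15.13 N/m
T = 2π√(m/k_eq) = 2π√(0.54/15.13) = 1.187 s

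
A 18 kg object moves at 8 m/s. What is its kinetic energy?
KE = ½mv² = ½×18×8² = 576.0 J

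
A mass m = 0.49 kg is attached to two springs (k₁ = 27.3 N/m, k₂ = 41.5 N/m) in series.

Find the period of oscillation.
k_eq = k₁k₂/(k₁+k₂) = 16.47 N/m
T = 2π√(m/k_eq) = 2π√(0.49/16.47) = 1.084 s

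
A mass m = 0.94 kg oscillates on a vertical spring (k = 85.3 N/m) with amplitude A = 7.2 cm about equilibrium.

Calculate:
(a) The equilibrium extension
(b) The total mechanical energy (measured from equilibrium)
x_eq = mg/k = 0.94×9.81/85.3 = 0.1081 m = 10.81 cm
E = ½kA² = ½×85.3×(0.072)² = 0.2211 J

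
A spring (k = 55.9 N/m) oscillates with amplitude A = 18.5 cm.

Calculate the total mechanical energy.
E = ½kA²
E = ½kA² = ½×55.9×(0.185)² = 0.9566 J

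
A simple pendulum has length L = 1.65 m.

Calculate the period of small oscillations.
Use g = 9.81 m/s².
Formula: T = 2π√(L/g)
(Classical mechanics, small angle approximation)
T = 2π√(L/g) = 2π√(1.65/9.81) = 2.577 s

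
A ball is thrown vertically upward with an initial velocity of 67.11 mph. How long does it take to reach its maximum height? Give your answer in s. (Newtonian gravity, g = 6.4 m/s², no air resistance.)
t_up = v₀/g (with unit conversion) = 4.688 s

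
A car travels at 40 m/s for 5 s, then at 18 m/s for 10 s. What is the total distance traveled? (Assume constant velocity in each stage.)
d₁ = v₁t₁ = 40 × 5 = 200 m
d₂ = v₂t₂ = 18 × 10 = 180 m
d_total = 200 + 180 = 380 m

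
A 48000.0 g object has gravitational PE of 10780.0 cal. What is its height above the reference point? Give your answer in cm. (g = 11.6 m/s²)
PE = mgh → h = PE/(mg) = 4.51e+04 J / (48 kg × 11.6 m/s²) = 81 m = 8100.0 cm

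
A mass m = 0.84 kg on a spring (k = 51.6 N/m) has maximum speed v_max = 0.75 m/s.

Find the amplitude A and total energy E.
½mv²_max = ½kA² → A = v_max√(m/k) = 0.75×√(0.84/51.6) = 0.09569 m = 9.569 cm
E = ½mv²_max = ½×0.84×0.75² = 0.2362 J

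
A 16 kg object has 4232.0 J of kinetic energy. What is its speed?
KE = ½mv² → v = √(2KE/m) = √(2×4232.0/16) = 23.0 m/s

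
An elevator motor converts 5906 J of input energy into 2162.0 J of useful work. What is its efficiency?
η = W_out/W_in = 2162.0/5906 = 0.3661 = 36.61%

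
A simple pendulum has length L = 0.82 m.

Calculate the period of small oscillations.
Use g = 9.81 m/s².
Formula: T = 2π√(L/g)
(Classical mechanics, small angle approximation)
T = 2π√(L/g) = 2π√(0.82/9.81) = 1.817 s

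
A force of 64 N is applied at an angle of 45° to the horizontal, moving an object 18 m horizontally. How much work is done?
W = Fd cosθ = 64×18×cos(45°) = 814.59 J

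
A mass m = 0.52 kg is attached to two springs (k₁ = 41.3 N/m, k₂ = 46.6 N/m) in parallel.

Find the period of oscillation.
k_eq = k₁+k₂ = 87.9 N/m
T = 2π√(m/k_eq) = 2π√(0.52/87.9) = 0.4833 s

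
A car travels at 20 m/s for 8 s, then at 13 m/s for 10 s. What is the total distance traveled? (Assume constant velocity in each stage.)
d₁ = v₁t₁ = 20 × 8 = 160 m
d₂ = v₂t₂ = 13 × 10 = 130 m
d_total = 160 + 130 = 290 m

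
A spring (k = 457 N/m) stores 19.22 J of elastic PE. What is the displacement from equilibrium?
PE = ½kx² → x = √(2PE/k) = √(2×19.22/457) = 0.29 m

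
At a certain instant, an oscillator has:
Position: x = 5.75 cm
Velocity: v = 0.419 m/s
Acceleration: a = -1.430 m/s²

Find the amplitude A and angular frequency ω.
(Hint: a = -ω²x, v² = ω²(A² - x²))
a = −ω²x → ω = √(|a|/x) = √(1.43/0.0575) = 4.987 rad/s
v² = ω²(A² − x²) → A = √(x² + v²/ω²) = √(0.0575² + 0.419²/4.987²) = 0.1018 m = 10.18 cm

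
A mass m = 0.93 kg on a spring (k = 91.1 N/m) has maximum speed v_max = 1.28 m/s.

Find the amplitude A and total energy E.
½mv²_max = ½kA² → A = v_max√(m/k) = 1.28×√(0.93/91.1) = 0.1293 m = 12.93 cm
E = ½mv²_max = ½×0.93×1.28² = 0.7619 J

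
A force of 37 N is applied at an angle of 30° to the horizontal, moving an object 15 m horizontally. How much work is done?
W = Fd cosθ = 37×15×cos(30°) = 480.64 J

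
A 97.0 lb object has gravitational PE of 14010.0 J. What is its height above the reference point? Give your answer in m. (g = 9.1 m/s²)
PE = mgh → h = PE/(mg) = 1.401e+04 J / (44 kg × 9.1 m/s²) = 34.99 m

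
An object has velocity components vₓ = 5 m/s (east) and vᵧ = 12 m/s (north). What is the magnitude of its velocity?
|v| = √(vₓ² + vᵧ²) = √(5² + 12²) = √(169) = 13.0 m/s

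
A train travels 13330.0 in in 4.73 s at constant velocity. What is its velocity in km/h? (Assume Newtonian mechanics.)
v = d/t (with unit conversion) = 257.7 km/h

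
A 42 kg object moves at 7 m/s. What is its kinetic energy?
KE = ½mv² = ½×42×7² = 1029.0 J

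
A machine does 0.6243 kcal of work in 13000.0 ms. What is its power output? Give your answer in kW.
P = W/t = 2612 J / 13 s = 200.9 W = 0.2009 kW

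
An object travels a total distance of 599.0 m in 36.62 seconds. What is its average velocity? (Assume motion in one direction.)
v_avg = Δd / Δt = 599.0 / 36.62 = 16.36 m/s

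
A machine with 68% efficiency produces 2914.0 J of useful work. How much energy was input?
W_in = W_out/η = 2914.0/0.68 = 4285.3 J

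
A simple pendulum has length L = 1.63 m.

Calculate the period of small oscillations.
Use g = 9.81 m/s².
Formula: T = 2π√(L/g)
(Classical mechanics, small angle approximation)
T = 2π√(L/g) = 2π√(1.63/9.81) = 2.561 s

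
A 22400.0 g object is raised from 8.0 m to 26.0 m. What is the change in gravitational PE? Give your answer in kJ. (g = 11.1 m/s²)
ΔPE = mg(h₂ − h₁) = 22.4 kg × 11.1 m/s² × (26 − 8) m = 4476 J = 4.476 kJ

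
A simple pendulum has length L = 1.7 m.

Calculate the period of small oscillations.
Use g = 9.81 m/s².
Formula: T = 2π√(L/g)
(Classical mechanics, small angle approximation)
T = 2π√(L/g) = 2π√(1.7/9.81) = 2.616 s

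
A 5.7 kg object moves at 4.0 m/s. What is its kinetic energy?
KE = ½mv² = ½×5.7×4.0² = 45.6 J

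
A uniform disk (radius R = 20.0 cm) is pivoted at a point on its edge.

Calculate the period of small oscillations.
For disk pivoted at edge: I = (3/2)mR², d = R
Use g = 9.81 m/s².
I/m = (3/2)R² = 0.06 m²; d = R = 0.2 m
T = 2π√((3/2)R²/(gR)) = 2π√(3R/(2g)) = 1.099 s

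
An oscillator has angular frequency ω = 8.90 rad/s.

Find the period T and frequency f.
T = 2π/ω = 2π/8.9 = 0.706 s; f = ω/2π = 1.416 Hz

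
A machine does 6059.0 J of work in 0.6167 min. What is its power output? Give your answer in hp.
P = W/t = 6059 J / 37 s = 163.7 W = 0.2196 hp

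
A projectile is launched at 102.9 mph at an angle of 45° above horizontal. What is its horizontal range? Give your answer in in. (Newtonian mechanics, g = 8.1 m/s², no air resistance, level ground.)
R = v₀² sin(2θ) / g (with unit conversion) = 10290.0 in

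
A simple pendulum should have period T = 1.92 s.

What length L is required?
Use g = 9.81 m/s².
T = 2π√(L/g) → L = g(T/2π)² = 9.81×(1.92/2π)² = 0.916 m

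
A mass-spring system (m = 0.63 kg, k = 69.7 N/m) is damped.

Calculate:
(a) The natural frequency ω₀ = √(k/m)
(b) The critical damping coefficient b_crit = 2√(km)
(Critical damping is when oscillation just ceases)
ω₀ = √(k/m) = √(69.7/0.63) = 10.52 rad/s
b_crit = 2√(km) = 2√(69.7×0.63) = 13.25 kg/s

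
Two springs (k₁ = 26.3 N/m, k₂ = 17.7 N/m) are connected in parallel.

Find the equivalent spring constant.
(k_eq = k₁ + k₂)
k_eq = k₁ + k₂ = 26.3 + 17.7 = 44 N/m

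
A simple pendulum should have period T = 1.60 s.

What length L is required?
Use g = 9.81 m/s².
T = 2π√(L/g) → L = g(T/2π)² = 9.81×(1.6/2π)² = 0.6361 m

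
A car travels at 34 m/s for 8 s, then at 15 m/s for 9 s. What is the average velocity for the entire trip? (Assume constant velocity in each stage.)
d₁ = v₁t₁ = 34 × 8 = 272 m
d₂ = v₂t₂ = 15 × 9 = 135 m
d_total = 407 m, t_total = 17 s
v_avg = d_total/t_total = 407/17 = 23.94 m/s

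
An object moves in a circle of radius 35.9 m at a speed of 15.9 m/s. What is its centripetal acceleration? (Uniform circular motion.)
a_c = v²/r = 15.9²/35.9 = 252.81/35.9 = 7.04 m/s²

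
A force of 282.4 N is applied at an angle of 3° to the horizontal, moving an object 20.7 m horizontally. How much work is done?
W = Fd cosθ = 282.4×20.7×cos(3°) = 5837.7 J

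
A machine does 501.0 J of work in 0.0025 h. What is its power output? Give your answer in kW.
P = W/t = 501 J / 9 s = 55.67 W = 0.05567 kW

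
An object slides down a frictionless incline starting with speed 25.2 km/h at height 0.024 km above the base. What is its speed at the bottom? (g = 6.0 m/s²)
½mv₀² + mgh = ½mv² → v = √(v₀² + 2gh) = √(7² + 2×6.0×24) = 18.36 m/s = 66.09 km/h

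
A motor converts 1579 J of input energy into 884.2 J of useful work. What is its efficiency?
η = W_out/W_in = 884.2/1579 = 0.56 = 56.0%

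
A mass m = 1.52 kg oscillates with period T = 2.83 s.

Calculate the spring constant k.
T = 2π√(m/k) → k = m(2π/T)² = 1.52×(2π/2.83)² = 7.493 N/m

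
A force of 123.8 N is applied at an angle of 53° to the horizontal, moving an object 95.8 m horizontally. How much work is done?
W = Fd cosθ = 123.8×95.8×cos(53°) = 7137.6 J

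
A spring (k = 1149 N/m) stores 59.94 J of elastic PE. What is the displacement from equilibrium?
PE = ½kx² → x = √(2PE/k) = √(2×59.94/1149) = 0.323 m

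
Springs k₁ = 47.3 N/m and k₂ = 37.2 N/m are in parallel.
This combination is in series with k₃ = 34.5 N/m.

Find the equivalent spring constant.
k₁₂ = k₁ + k₂ = 84.5 N/m (parallel)
1/k_eq = 1/k₁₂ + 1/k₃ → k_eq = 24.5 N/m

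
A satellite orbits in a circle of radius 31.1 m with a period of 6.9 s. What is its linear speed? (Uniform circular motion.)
v = 2πr/T = 2π×31.1/6.9 = 28.32 m/s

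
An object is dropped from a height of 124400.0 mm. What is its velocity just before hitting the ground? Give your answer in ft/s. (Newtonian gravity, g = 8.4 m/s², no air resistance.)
v = √(2gh) (with unit conversion) = 150.0 ft/s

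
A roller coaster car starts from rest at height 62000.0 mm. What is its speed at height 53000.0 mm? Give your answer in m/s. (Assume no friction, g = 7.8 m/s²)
mgh₁ = ½mv₂² + mgh₂ → v₂ = √(2g(h₁−h₂)) = √(2×7.8×(62−53)) = 11.85 m/s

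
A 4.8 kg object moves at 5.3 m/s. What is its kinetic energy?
KE = ½mv² = ½×4.8×5.3² = 67.416 J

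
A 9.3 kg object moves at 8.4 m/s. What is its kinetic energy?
KE = ½mv² = ½×9.3×8.4² = 328.104 J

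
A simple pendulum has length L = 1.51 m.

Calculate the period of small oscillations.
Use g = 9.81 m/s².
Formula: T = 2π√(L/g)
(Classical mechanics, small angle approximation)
T = 2π√(L/g) = 2π√(1.51/9.81) = 2.465 s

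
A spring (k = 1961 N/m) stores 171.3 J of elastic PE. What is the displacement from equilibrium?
PE = ½kx² → x = √(2PE/k) = √(2×171.3/1961) = 0.418 m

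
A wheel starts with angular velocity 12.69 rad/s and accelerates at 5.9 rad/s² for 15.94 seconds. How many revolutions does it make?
θ = ω₀t + ½αt² = 12.69×15.94 + ½×5.9×15.94² = 951.83 rad
Revolutions = θ/(2π) = 951.83/(2π) = 151.49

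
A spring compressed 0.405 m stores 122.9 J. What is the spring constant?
PE = ½kx² → k = 2PE/x² = 2×122.9/0.405² = 1499.0 N/m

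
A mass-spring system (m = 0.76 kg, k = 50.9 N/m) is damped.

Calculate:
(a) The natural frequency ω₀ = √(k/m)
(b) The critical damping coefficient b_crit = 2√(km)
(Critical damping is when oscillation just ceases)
ω₀ = √(k/m) = √(50.9/0.76) = 8.184 rad/s
b_crit = 2√(km) = 2√(50.9×0.76) = 12.44 kg/s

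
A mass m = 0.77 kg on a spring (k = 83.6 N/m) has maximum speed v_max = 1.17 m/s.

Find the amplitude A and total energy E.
½mv²_max = ½kA² → A = v_max√(m/k) = 1.17×√(0.77/83.6) = 0.1123 m = 11.23 cm
E = ½mv²_max = ½×0.77×1.17² = 0.527 J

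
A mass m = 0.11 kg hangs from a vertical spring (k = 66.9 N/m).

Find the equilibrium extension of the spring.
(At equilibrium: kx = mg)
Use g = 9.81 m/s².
x_eq = mg/k = 0.11×9.81/66.9 = 0.01613 m = 1.613 cm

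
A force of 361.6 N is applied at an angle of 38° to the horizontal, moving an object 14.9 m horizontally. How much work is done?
W = Fd cosθ = 361.6×14.9×cos(38°) = 4245.7 J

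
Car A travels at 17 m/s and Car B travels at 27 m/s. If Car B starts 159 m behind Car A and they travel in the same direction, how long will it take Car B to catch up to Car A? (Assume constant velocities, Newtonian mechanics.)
Relative speed: v_rel = 27 - 17 = 10 m/s
Time to catch: t = d₀/v_rel = 159/10 = 15.9 s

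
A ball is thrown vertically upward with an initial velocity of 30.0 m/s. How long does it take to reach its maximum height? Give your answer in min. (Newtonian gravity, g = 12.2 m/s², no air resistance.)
t_up = v₀/g (with unit conversion) = 0.04098 min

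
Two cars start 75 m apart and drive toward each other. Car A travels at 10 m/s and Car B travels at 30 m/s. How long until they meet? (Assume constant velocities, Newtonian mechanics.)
Combined speed: v_combined = 10 + 30 = 40 m/s
Time to meet: t = d/40 = 75/40 = 1.88 s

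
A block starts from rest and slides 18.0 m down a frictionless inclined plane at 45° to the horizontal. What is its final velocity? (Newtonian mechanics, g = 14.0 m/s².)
a = g sin(θ) = 14.0 × sin(45°) = 9.9 m/s²
v = √(2ad) = √(2 × 9.9 × 18.0) = 18.88 m/s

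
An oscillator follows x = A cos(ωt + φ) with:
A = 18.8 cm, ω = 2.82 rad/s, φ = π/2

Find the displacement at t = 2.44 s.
x = A cos(ωt + φ) = 18.8×cos(2.82×2.44 + π/2) = -10.58 cm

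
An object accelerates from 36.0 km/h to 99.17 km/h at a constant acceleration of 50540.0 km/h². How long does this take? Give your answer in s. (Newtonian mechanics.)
t = (v - v₀)/a (with unit conversion) = 4.5 s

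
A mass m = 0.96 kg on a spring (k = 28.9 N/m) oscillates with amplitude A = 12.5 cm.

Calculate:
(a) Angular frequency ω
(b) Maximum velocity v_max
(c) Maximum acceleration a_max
ω = √(k/m) = √(28.9/0.96) = 5.487 rad/s
v_max = ωA = 5.487×0.125 = 0.6858 m/s
a_max = ω²A = 5.487²×0.125 = 3.763 m/s²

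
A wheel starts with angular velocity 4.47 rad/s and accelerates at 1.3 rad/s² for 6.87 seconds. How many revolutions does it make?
θ = ω₀t + ½αt² = 4.47×6.87 + ½×1.3×6.87² = 61.39 rad
Revolutions = θ/(2π) = 61.39/(2π) = 9.77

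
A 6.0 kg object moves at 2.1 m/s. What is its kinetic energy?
KE = ½mv² = ½×6.0×2.1² = 13.23 J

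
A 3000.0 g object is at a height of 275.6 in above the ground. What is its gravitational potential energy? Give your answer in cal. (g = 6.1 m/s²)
PE = mgh = 3 kg × 6.1 m/s² × 7 m = 128.1 J = 30.62 cal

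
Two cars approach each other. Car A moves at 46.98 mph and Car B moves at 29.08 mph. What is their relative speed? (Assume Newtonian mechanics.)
v_rel = v_A + v_B = 46.98 + 29.08 = 76.06 mph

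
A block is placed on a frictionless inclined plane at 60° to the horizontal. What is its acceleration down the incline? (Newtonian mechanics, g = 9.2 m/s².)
a = g sin(θ) = 9.2 × sin(60°) = 9.2 × 0.866 = 7.97 m/s²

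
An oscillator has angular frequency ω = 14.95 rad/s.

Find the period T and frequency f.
T = 2π/ω = 2π/14.95 = 0.4203 s; f = ω/2π = 2.379 Hz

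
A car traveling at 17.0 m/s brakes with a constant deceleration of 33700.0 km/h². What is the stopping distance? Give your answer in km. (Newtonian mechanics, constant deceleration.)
d = v₀² / (2a) (with unit conversion) = 0.05557 km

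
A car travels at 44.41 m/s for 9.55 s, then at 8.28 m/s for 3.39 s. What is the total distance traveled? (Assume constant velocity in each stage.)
d₁ = v₁t₁ = 44.41 × 9.55 = 424.115 m
d₂ = v₂t₂ = 8.28 × 3.39 = 28.0692 m
d_total = 424.115 + 28.0692 = 452.18 m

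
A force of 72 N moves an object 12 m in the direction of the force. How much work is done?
W = Fd = 72×12 = 864.0 J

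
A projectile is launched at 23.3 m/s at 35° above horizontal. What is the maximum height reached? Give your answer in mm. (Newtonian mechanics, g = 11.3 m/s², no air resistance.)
H = v₀²sin²(θ)/(2g) (with unit conversion) = 7903.0 mm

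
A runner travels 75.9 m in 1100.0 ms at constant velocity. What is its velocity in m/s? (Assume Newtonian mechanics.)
v = d/t (with unit conversion) = 69.0 m/s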